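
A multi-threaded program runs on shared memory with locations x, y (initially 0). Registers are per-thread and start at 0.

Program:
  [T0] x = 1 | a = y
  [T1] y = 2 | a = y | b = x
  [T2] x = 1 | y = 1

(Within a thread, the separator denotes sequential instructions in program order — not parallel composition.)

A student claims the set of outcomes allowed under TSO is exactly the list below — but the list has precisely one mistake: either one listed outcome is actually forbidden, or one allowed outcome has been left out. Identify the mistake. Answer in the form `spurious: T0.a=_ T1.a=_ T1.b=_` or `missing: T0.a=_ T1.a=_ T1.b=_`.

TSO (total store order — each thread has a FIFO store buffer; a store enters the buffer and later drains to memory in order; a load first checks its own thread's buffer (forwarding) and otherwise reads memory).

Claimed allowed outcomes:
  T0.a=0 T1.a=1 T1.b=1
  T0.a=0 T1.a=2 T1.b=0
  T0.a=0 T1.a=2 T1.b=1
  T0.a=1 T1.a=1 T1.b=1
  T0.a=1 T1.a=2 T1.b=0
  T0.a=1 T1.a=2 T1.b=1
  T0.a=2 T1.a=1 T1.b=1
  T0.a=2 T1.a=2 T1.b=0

missing: T0.a=2 T1.a=2 T1.b=1

outcome vector order: (T0.a,T1.a,T1.b)
under TSO → (0,1,1); (0,2,0); (0,2,1); (1,1,1); (1,2,0); (1,2,1); (2,1,1); (2,2,0); (2,2,1)
TSO∖claimed = {(2,2,1)}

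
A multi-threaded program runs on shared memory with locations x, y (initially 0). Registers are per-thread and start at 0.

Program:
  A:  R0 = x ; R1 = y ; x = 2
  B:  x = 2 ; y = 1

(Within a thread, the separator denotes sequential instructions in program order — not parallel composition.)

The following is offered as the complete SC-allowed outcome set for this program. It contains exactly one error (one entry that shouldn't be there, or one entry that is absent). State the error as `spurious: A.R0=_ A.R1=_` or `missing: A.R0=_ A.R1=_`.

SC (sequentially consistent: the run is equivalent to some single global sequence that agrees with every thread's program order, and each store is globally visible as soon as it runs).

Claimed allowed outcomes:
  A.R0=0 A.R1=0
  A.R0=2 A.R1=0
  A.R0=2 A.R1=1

outcome vector order: (A.R0,A.R1)
[SC] allowed = {<0 0> <0 1> <2 0> <2 1>}
SC∖claimed = {<0 1>}

missing: A.R0=0 A.R1=1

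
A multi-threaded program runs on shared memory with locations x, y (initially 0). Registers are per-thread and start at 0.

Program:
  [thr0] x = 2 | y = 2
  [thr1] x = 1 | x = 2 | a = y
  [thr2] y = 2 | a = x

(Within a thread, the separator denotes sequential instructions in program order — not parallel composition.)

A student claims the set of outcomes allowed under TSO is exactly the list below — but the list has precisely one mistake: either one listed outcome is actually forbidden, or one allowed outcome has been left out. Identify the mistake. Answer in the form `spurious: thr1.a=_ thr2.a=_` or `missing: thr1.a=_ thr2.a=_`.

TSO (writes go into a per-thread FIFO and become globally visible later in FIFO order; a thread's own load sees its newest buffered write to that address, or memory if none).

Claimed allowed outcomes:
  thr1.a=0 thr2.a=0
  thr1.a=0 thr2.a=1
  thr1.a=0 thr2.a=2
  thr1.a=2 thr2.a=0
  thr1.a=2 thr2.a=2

missing: thr1.a=2 thr2.a=1

outcome vector order: (thr1.a,thr2.a)
[TSO] allowed = {(0,0), (0,1), (0,2), (2,0), (2,1), (2,2)}
TSO∖claimed = {(2,1)}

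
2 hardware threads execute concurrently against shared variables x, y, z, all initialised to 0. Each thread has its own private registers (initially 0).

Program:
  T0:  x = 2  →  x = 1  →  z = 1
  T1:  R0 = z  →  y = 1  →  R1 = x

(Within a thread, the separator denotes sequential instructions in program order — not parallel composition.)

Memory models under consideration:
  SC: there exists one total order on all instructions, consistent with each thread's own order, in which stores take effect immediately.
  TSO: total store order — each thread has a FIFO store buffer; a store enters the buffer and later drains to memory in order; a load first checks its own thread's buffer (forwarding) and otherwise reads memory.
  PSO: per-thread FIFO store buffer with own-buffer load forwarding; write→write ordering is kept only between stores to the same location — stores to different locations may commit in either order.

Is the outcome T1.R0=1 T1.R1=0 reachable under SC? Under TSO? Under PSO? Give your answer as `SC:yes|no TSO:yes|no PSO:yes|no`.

outcome vector order: (T1.R0,T1.R1)
under SC → 00 01 02 11
under TSO → 00 01 02 11
under PSO → 00 01 02 10 11 12
target 10 ∈ {PSO}

SC:no TSO:no PSO:yes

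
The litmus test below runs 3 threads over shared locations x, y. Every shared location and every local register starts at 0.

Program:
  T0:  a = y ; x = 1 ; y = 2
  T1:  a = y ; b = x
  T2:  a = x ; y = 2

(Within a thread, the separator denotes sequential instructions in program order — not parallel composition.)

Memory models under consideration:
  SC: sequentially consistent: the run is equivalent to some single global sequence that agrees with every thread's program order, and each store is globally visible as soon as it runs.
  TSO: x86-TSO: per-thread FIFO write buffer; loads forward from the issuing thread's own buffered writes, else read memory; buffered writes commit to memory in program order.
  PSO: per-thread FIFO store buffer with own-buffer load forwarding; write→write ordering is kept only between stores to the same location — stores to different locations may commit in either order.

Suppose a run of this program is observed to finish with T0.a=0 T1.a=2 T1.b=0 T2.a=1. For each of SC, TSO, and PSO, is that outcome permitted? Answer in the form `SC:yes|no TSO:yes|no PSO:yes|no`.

SC:no TSO:no PSO:yes

outcome vector order: (T0.a,T1.a,T1.b,T2.a)
SC (11): <0 0 0 0>; <0 0 0 1>; <0 0 1 0>; <0 0 1 1>; <0 2 0 0>; <0 2 1 0>; <0 2 1 1>; <2 0 0 0>; <2 0 1 0>; <2 2 0 0>; <2 2 1 0>
TSO (11): <0 0 0 0>; <0 0 0 1>; <0 0 1 0>; <0 0 1 1>; <0 2 0 0>; <0 2 1 0>; <0 2 1 1>; <2 0 0 0>; <2 0 1 0>; <2 2 0 0>; <2 2 1 0>
PSO (12): <0 0 0 0>; <0 0 0 1>; <0 0 1 0>; <0 0 1 1>; <0 2 0 0>; <0 2 0 1>; <0 2 1 0>; <0 2 1 1>; <2 0 0 0>; <2 0 1 0>; <2 2 0 0>; <2 2 1 0>
target <0 2 0 1> ∈ {PSO}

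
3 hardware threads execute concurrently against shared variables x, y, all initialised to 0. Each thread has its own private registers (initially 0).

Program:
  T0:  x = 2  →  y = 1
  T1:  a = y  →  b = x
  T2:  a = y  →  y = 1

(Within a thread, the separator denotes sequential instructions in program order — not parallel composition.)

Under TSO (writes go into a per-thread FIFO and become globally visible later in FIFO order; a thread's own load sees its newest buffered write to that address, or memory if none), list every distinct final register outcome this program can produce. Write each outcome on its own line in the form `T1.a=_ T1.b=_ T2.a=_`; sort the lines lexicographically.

outcome vector order: (T1.a,T1.b,T2.a)
|TSO outcomes| = 7

T1.a=0 T1.b=0 T2.a=0
T1.a=0 T1.b=0 T2.a=1
T1.a=0 T1.b=2 T2.a=0
T1.a=0 T1.b=2 T2.a=1
T1.a=1 T1.b=0 T2.a=0
T1.a=1 T1.b=2 T2.a=0
T1.a=1 T1.b=2 T2.a=1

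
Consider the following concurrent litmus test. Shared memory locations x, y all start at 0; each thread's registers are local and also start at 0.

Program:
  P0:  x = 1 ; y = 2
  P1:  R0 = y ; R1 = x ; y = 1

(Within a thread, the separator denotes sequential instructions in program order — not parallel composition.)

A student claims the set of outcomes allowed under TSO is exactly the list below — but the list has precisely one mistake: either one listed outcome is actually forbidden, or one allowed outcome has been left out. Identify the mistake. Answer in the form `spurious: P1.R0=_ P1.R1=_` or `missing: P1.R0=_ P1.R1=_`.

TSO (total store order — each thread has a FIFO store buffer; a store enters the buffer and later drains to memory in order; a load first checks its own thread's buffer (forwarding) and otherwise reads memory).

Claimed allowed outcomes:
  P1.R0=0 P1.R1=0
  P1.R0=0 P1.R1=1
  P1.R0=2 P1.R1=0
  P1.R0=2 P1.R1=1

spurious: P1.R0=2 P1.R1=0

outcome vector order: (P1.R0,P1.R1)
TSO (3): 00; 01; 21
claimed∖TSO = {20}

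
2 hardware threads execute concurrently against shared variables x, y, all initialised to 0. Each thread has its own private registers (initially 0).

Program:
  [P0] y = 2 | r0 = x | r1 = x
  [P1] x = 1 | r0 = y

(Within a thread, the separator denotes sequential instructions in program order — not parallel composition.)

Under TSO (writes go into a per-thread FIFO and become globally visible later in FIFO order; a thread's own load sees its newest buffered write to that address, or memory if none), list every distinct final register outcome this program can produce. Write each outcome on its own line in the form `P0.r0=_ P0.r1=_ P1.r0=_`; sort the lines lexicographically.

P0.r0=0 P0.r1=0 P1.r0=0
P0.r0=0 P0.r1=0 P1.r0=2
P0.r0=0 P0.r1=1 P1.r0=0
P0.r0=0 P0.r1=1 P1.r0=2
P0.r0=1 P0.r1=1 P1.r0=0
P0.r0=1 P0.r1=1 P1.r0=2

outcome vector order: (P0.r0,P0.r1,P1.r0)
|TSO outcomes| = 6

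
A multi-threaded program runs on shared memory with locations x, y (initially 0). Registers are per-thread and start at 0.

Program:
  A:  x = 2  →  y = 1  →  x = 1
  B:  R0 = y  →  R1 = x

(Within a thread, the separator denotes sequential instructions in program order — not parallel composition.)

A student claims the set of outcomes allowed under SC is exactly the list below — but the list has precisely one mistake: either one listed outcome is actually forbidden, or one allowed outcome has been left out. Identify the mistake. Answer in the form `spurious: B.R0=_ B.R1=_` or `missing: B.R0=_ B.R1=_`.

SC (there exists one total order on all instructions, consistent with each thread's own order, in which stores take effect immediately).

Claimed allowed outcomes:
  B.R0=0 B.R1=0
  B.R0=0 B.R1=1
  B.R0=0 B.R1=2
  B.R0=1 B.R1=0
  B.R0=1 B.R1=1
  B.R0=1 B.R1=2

spurious: B.R0=1 B.R1=0

outcome vector order: (B.R0,B.R1)
SC: 5 outcomes — {<0 0>, <0 1>, <0 2>, <1 1>, <1 2>}
claimed∖SC = {<1 0>}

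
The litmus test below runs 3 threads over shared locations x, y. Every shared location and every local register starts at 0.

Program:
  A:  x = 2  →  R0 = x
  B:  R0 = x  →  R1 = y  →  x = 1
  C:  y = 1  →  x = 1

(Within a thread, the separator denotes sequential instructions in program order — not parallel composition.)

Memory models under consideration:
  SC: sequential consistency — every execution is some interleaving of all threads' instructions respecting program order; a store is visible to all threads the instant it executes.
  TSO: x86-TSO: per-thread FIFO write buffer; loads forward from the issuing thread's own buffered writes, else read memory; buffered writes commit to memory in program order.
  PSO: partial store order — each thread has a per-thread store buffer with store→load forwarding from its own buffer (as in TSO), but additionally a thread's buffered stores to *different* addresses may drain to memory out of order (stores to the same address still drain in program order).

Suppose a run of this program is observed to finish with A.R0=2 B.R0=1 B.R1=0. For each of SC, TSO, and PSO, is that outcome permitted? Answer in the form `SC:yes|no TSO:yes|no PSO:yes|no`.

outcome vector order: (A.R0,B.R0,B.R1)
[SC] allowed = {<1 0 0>, <1 0 1>, <1 1 1>, <1 2 0>, <1 2 1>, <2 0 0>, <2 0 1>, <2 1 1>, <2 2 0>, <2 2 1>}
[TSO] allowed = {<1 0 0>, <1 0 1>, <1 1 1>, <1 2 0>, <1 2 1>, <2 0 0>, <2 0 1>, <2 1 1>, <2 2 0>, <2 2 1>}
[PSO] allowed = {<1 0 0>, <1 0 1>, <1 1 0>, <1 1 1>, <1 2 0>, <1 2 1>, <2 0 0>, <2 0 1>, <2 1 0>, <2 1 1>, <2 2 0>, <2 2 1>}
target <2 1 0> ∈ {PSO}

SC:no TSO:no PSO:yes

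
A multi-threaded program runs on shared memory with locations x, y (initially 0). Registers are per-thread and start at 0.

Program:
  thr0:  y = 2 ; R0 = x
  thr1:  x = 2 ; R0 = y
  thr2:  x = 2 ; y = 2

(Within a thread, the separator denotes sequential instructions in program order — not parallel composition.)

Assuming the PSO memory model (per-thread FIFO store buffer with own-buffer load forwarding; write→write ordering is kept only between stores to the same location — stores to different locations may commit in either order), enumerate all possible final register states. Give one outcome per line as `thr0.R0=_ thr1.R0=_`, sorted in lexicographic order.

outcome vector order: (thr0.R0,thr1.R0)
|PSO outcomes| = 4

thr0.R0=0 thr1.R0=0
thr0.R0=0 thr1.R0=2
thr0.R0=2 thr1.R0=0
thr0.R0=2 thr1.R0=2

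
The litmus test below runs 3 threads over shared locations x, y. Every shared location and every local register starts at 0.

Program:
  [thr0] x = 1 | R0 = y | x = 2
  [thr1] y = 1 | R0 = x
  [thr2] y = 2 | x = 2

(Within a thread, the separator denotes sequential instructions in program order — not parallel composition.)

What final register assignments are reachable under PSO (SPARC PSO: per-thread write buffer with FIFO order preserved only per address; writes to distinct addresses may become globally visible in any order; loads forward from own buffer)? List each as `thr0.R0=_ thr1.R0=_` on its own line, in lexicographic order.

outcome vector order: (thr0.R0,thr1.R0)
|PSO outcomes| = 9

thr0.R0=0 thr1.R0=0
thr0.R0=0 thr1.R0=1
thr0.R0=0 thr1.R0=2
thr0.R0=1 thr1.R0=0
thr0.R0=1 thr1.R0=1
thr0.R0=1 thr1.R0=2
thr0.R0=2 thr1.R0=0
thr0.R0=2 thr1.R0=1
thr0.R0=2 thr1.R0=2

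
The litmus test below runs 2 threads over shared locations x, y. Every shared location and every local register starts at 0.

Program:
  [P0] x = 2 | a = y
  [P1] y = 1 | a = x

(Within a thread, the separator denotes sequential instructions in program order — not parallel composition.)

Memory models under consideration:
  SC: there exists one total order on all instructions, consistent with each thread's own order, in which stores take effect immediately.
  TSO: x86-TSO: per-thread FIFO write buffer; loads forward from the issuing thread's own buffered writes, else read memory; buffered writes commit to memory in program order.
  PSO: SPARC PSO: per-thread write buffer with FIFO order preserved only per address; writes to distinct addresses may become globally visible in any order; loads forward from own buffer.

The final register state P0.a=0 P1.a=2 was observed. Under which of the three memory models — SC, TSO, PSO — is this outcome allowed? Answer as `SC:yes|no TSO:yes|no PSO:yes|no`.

SC:yes TSO:yes PSO:yes

outcome vector order: (P0.a,P1.a)
[SC] allowed = {(0,2); (1,0); (1,2)}
[TSO] allowed = {(0,0); (0,2); (1,0); (1,2)}
[PSO] allowed = {(0,0); (0,2); (1,0); (1,2)}
target (0,2) ∈ {SC,TSO,PSO}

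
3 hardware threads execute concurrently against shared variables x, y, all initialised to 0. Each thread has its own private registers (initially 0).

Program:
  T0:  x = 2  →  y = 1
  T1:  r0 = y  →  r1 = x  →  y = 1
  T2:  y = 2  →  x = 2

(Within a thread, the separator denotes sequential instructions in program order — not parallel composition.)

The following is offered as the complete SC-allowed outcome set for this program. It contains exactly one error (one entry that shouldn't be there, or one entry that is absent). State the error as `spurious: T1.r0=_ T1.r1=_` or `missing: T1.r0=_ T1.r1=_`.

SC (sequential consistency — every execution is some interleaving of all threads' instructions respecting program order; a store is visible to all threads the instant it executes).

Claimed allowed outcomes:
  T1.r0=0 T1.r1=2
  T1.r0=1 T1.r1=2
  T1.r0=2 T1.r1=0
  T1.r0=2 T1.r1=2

outcome vector order: (T1.r0,T1.r1)
SC (5): 0/0; 0/2; 1/2; 2/0; 2/2
SC∖claimed = {0/0}

missing: T1.r0=0 T1.r1=0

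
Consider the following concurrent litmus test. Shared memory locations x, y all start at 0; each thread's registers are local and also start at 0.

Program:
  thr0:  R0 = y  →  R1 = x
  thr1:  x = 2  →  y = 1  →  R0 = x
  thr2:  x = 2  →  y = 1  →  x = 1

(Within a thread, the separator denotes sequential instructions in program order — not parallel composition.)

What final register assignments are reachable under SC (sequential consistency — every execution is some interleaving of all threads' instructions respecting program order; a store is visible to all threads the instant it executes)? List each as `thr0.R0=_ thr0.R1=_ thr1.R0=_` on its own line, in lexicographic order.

outcome vector order: (thr0.R0,thr0.R1,thr1.R0)
|SC outcomes| = 10

thr0.R0=0 thr0.R1=0 thr1.R0=1
thr0.R0=0 thr0.R1=0 thr1.R0=2
thr0.R0=0 thr0.R1=1 thr1.R0=1
thr0.R0=0 thr0.R1=1 thr1.R0=2
thr0.R0=0 thr0.R1=2 thr1.R0=1
thr0.R0=0 thr0.R1=2 thr1.R0=2
thr0.R0=1 thr0.R1=1 thr1.R0=1
thr0.R0=1 thr0.R1=1 thr1.R0=2
thr0.R0=1 thr0.R1=2 thr1.R0=1
thr0.R0=1 thr0.R1=2 thr1.R0=2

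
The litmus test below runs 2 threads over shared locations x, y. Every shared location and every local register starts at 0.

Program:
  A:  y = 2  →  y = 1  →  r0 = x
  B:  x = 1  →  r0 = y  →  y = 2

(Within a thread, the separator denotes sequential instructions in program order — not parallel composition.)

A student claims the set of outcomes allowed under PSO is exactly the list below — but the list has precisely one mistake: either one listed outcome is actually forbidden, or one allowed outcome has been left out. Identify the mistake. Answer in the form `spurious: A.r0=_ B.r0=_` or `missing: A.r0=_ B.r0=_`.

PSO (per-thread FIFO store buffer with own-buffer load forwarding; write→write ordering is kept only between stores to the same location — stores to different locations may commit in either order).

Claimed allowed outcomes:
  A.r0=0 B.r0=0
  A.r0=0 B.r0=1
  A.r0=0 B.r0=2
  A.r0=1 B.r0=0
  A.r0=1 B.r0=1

missing: A.r0=1 B.r0=2

outcome vector order: (A.r0,B.r0)
PSO: 6 outcomes — {00; 01; 02; 10; 11; 12}
PSO∖claimed = {12}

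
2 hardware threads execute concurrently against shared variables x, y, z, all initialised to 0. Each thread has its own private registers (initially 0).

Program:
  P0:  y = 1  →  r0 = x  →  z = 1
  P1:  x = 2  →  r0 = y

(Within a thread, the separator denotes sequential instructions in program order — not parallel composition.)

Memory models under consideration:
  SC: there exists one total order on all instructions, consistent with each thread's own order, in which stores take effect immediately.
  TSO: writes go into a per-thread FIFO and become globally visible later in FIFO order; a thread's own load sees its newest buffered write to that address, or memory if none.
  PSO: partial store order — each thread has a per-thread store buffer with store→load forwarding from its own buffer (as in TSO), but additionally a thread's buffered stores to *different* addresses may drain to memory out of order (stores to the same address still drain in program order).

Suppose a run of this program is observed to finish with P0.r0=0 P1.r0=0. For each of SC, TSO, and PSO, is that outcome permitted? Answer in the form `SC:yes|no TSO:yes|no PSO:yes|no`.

outcome vector order: (P0.r0,P1.r0)
under SC → (0,1) (2,0) (2,1)
under TSO → (0,0) (0,1) (2,0) (2,1)
under PSO → (0,0) (0,1) (2,0) (2,1)
target (0,0) ∈ {TSO,PSO}

SC:no TSO:yes PSO:yes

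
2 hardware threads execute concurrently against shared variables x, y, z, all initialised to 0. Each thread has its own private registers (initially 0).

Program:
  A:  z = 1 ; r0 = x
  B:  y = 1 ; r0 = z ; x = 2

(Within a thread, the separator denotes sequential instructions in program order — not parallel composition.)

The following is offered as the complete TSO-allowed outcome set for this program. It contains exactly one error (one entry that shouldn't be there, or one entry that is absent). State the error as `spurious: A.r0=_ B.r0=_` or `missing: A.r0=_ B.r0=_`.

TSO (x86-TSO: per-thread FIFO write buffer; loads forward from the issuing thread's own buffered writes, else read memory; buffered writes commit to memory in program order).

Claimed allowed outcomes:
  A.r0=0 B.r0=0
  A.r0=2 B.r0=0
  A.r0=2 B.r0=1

missing: A.r0=0 B.r0=1

outcome vector order: (A.r0,B.r0)
[TSO] allowed = {<0 0>, <0 1>, <2 0>, <2 1>}
TSO∖claimed = {<0 1>}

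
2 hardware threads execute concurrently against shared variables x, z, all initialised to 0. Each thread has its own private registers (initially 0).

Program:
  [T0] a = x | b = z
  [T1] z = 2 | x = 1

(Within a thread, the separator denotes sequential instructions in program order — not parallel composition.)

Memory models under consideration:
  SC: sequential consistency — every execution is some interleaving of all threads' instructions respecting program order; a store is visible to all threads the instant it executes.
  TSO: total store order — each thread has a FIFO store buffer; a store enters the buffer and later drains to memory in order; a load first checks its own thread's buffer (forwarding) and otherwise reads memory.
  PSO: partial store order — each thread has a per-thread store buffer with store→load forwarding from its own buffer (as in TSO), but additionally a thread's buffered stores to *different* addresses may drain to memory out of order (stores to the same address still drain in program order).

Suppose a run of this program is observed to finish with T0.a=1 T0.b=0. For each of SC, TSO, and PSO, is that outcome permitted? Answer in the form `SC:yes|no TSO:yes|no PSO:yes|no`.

SC:no TSO:no PSO:yes

outcome vector order: (T0.a,T0.b)
[SC] allowed = {0/0, 0/2, 1/2}
[TSO] allowed = {0/0, 0/2, 1/2}
[PSO] allowed = {0/0, 0/2, 1/0, 1/2}
target 1/0 ∈ {PSO}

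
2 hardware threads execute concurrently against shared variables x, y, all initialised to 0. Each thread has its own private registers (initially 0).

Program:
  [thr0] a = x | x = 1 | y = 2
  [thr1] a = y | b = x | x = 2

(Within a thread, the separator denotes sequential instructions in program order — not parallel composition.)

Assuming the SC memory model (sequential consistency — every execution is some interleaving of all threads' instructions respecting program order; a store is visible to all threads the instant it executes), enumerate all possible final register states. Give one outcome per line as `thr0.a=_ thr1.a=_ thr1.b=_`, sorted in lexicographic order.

outcome vector order: (thr0.a,thr1.a,thr1.b)
|SC outcomes| = 4

thr0.a=0 thr1.a=0 thr1.b=0
thr0.a=0 thr1.a=0 thr1.b=1
thr0.a=0 thr1.a=2 thr1.b=1
thr0.a=2 thr1.a=0 thr1.b=0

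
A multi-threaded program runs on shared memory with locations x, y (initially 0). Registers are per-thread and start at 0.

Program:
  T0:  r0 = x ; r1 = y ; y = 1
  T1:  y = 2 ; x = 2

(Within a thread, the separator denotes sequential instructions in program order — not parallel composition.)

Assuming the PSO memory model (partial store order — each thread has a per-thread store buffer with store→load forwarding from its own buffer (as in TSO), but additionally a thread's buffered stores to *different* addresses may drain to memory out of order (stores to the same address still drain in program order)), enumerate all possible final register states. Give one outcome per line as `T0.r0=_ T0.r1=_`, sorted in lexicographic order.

outcome vector order: (T0.r0,T0.r1)
|PSO outcomes| = 4

T0.r0=0 T0.r1=0
T0.r0=0 T0.r1=2
T0.r0=2 T0.r1=0
T0.r0=2 T0.r1=2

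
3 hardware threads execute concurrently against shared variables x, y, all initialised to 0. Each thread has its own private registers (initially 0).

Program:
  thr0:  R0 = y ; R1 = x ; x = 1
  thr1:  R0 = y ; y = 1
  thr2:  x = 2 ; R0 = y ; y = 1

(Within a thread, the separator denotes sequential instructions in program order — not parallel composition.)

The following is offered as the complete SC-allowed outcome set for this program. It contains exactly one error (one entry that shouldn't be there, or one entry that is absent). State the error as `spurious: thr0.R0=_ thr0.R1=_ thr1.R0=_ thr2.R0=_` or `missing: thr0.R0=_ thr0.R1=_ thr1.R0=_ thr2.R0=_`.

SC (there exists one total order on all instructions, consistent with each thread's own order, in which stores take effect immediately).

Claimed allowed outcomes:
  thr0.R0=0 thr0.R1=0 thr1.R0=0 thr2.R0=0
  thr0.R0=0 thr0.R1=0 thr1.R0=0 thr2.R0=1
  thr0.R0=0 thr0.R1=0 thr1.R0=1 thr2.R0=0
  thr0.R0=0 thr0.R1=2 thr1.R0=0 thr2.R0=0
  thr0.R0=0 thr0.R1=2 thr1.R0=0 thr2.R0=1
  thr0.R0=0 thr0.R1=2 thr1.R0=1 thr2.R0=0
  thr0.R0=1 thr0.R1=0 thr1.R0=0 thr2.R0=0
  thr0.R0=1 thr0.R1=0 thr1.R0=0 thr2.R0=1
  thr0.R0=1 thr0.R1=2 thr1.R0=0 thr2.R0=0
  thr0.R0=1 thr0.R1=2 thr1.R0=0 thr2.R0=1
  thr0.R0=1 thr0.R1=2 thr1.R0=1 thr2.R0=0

outcome vector order: (thr0.R0,thr0.R1,thr1.R0,thr2.R0)
SC: 10 outcomes — {0/0/0/0, 0/0/0/1, 0/0/1/0, 0/2/0/0, 0/2/0/1, 0/2/1/0, 1/0/0/1, 1/2/0/0, 1/2/0/1, 1/2/1/0}
claimed∖SC = {1/0/0/0}

spurious: thr0.R0=1 thr0.R1=0 thr1.R0=0 thr2.R0=0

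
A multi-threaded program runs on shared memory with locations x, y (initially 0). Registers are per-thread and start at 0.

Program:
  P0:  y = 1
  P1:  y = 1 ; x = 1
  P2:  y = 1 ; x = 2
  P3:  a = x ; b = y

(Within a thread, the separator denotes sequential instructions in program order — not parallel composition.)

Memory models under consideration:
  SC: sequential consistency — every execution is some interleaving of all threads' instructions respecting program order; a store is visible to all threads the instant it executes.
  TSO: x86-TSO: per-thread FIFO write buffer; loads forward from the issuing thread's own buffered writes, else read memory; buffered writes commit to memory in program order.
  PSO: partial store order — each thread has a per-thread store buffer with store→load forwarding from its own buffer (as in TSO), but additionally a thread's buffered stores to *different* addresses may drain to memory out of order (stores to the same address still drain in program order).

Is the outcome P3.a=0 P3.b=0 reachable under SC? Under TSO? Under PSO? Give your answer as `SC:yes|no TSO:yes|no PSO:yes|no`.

SC:yes TSO:yes PSO:yes

outcome vector order: (P3.a,P3.b)
[SC] allowed = {(0,0) (0,1) (1,1) (2,1)}
[TSO] allowed = {(0,0) (0,1) (1,1) (2,1)}
[PSO] allowed = {(0,0) (0,1) (1,0) (1,1) (2,0) (2,1)}
target (0,0) ∈ {SC,TSO,PSO}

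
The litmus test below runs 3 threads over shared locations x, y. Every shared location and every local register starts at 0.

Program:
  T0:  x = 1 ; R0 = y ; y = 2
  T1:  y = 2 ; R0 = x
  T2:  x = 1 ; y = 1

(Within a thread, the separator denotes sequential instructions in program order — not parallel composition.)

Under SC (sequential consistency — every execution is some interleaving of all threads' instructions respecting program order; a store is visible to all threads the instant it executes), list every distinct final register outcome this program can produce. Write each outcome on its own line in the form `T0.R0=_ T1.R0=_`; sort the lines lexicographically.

T0.R0=0 T1.R0=1
T0.R0=1 T1.R0=0
T0.R0=1 T1.R0=1
T0.R0=2 T1.R0=0
T0.R0=2 T1.R0=1

outcome vector order: (T0.R0,T1.R0)
|SC outcomes| = 5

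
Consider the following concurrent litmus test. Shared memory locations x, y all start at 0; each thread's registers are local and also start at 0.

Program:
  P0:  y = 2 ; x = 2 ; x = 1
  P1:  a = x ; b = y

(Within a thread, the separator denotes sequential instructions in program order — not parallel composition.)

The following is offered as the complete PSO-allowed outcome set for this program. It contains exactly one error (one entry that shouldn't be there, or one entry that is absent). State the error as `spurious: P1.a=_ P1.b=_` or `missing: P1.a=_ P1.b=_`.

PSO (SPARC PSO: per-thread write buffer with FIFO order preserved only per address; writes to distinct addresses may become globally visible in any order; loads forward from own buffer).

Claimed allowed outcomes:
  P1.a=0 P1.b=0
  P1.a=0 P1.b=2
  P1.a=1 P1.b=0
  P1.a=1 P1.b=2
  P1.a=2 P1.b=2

outcome vector order: (P1.a,P1.b)
under PSO → 0/0 0/2 1/0 1/2 2/0 2/2
PSO∖claimed = {2/0}

missing: P1.a=2 P1.b=0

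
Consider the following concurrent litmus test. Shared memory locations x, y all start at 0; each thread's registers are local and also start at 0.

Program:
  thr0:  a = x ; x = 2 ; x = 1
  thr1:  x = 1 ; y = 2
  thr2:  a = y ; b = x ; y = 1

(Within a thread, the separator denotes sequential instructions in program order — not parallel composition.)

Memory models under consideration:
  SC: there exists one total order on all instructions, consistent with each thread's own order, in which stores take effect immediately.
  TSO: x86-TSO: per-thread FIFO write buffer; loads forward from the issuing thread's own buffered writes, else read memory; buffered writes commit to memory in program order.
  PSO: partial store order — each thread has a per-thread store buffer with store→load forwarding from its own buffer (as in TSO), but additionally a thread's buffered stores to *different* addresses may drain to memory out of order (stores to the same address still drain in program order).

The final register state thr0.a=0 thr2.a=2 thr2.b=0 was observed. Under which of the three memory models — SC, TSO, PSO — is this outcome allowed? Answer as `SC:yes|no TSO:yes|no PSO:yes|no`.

outcome vector order: (thr0.a,thr2.a,thr2.b)
under SC → 0/0/0, 0/0/1, 0/0/2, 0/2/1, 0/2/2, 1/0/0, 1/0/1, 1/0/2, 1/2/1, 1/2/2
under TSO → 0/0/0, 0/0/1, 0/0/2, 0/2/1, 0/2/2, 1/0/0, 1/0/1, 1/0/2, 1/2/1, 1/2/2
under PSO → 0/0/0, 0/0/1, 0/0/2, 0/2/0, 0/2/1, 0/2/2, 1/0/0, 1/0/1, 1/0/2, 1/2/0, 1/2/1, 1/2/2
target 0/2/0 ∈ {PSO}

SC:no TSO:no PSO:yes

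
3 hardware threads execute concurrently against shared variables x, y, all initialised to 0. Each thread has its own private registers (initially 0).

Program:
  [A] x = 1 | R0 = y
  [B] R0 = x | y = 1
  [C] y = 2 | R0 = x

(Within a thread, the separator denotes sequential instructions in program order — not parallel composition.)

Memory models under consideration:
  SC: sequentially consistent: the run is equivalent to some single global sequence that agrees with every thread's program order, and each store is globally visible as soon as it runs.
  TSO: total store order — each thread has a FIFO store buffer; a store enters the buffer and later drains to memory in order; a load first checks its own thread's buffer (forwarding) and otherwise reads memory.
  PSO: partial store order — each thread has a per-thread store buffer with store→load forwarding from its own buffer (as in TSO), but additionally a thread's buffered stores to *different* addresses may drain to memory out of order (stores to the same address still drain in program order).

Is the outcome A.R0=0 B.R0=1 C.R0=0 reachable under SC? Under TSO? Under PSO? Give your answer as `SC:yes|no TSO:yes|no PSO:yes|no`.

outcome vector order: (A.R0,B.R0,C.R0)
SC (10): (0,0,1), (0,1,1), (1,0,0), (1,0,1), (1,1,0), (1,1,1), (2,0,0), (2,0,1), (2,1,0), (2,1,1)
TSO (12): (0,0,0), (0,0,1), (0,1,0), (0,1,1), (1,0,0), (1,0,1), (1,1,0), (1,1,1), (2,0,0), (2,0,1), (2,1,0), (2,1,1)
PSO (12): (0,0,0), (0,0,1), (0,1,0), (0,1,1), (1,0,0), (1,0,1), (1,1,0), (1,1,1), (2,0,0), (2,0,1), (2,1,0), (2,1,1)
target (0,1,0) ∈ {TSO,PSO}

SC:no TSO:yes PSO:yes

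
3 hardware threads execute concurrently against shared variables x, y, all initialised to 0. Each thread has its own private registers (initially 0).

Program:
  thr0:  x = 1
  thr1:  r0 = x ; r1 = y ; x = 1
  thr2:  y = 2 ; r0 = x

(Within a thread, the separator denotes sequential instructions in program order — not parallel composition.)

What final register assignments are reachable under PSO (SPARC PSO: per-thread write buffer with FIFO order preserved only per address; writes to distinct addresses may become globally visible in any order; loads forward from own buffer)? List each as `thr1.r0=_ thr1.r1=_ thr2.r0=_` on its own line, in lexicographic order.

thr1.r0=0 thr1.r1=0 thr2.r0=0
thr1.r0=0 thr1.r1=0 thr2.r0=1
thr1.r0=0 thr1.r1=2 thr2.r0=0
thr1.r0=0 thr1.r1=2 thr2.r0=1
thr1.r0=1 thr1.r1=0 thr2.r0=0
thr1.r0=1 thr1.r1=0 thr2.r0=1
thr1.r0=1 thr1.r1=2 thr2.r0=0
thr1.r0=1 thr1.r1=2 thr2.r0=1

outcome vector order: (thr1.r0,thr1.r1,thr2.r0)
|PSO outcomes| = 8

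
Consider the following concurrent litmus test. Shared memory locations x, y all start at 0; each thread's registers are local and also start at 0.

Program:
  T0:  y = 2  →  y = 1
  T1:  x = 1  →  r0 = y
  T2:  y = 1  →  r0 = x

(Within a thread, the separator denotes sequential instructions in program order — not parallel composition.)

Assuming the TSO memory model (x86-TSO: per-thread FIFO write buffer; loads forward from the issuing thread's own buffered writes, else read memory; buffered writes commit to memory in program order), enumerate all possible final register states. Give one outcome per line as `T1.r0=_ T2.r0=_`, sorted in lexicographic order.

outcome vector order: (T1.r0,T2.r0)
|TSO outcomes| = 6

T1.r0=0 T2.r0=0
T1.r0=0 T2.r0=1
T1.r0=1 T2.r0=0
T1.r0=1 T2.r0=1
T1.r0=2 T2.r0=0
T1.r0=2 T2.r0=1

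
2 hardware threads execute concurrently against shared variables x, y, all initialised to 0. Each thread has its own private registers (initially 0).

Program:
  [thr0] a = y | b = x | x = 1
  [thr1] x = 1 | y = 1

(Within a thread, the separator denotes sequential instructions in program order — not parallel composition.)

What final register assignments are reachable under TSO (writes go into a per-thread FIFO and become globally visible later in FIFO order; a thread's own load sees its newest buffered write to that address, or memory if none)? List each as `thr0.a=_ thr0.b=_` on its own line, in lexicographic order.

thr0.a=0 thr0.b=0
thr0.a=0 thr0.b=1
thr0.a=1 thr0.b=1

outcome vector order: (thr0.a,thr0.b)
|TSO outcomes| = 3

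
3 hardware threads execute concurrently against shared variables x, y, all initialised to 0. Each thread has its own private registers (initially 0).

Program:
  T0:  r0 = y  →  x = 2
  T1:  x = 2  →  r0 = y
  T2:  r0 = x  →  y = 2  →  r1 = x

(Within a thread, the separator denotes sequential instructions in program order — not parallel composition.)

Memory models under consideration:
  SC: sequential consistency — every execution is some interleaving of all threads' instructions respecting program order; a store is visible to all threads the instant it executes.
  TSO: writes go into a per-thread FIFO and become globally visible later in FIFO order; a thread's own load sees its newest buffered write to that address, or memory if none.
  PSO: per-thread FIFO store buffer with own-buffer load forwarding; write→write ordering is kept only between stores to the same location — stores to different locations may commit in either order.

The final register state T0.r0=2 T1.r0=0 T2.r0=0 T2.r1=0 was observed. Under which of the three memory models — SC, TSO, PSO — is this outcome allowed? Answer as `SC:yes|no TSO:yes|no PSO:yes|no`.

outcome vector order: (T0.r0,T1.r0,T2.r0,T2.r1)
[SC] allowed = {<0 0 0 2>; <0 0 2 2>; <0 2 0 0>; <0 2 0 2>; <0 2 2 2>; <2 0 0 2>; <2 0 2 2>; <2 2 0 0>; <2 2 0 2>; <2 2 2 2>}
[TSO] allowed = {<0 0 0 0>; <0 0 0 2>; <0 0 2 2>; <0 2 0 0>; <0 2 0 2>; <0 2 2 2>; <2 0 0 0>; <2 0 0 2>; <2 0 2 2>; <2 2 0 0>; <2 2 0 2>; <2 2 2 2>}
[PSO] allowed = {<0 0 0 0>; <0 0 0 2>; <0 0 2 2>; <0 2 0 0>; <0 2 0 2>; <0 2 2 2>; <2 0 0 0>; <2 0 0 2>; <2 0 2 2>; <2 2 0 0>; <2 2 0 2>; <2 2 2 2>}
target <2 0 0 0> ∈ {TSO,PSO}

SC:no TSO:yes PSO:yes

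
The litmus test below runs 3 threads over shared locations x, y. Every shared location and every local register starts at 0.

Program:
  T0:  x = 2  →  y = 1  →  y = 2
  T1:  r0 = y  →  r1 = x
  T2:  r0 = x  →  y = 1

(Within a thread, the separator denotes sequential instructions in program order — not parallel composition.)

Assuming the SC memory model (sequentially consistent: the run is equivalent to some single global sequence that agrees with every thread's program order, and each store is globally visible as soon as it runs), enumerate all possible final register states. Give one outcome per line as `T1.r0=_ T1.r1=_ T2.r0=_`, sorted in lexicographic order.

T1.r0=0 T1.r1=0 T2.r0=0
T1.r0=0 T1.r1=0 T2.r0=2
T1.r0=0 T1.r1=2 T2.r0=0
T1.r0=0 T1.r1=2 T2.r0=2
T1.r0=1 T1.r1=0 T2.r0=0
T1.r0=1 T1.r1=2 T2.r0=0
T1.r0=1 T1.r1=2 T2.r0=2
T1.r0=2 T1.r1=2 T2.r0=0
T1.r0=2 T1.r1=2 T2.r0=2

outcome vector order: (T1.r0,T1.r1,T2.r0)
|SC outcomes| = 9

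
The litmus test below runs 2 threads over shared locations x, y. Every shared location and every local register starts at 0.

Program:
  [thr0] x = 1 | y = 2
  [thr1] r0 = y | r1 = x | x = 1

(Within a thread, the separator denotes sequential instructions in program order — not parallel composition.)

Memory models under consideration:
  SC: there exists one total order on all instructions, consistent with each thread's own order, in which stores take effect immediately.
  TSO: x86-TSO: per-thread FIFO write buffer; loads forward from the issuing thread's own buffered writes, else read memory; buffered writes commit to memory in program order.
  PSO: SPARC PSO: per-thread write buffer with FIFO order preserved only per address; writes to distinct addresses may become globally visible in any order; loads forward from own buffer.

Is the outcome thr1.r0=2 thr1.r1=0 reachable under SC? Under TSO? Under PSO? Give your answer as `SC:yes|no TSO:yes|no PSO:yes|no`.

SC:no TSO:no PSO:yes

outcome vector order: (thr1.r0,thr1.r1)
under SC → 00; 01; 21
under TSO → 00; 01; 21
under PSO → 00; 01; 20; 21
target 20 ∈ {PSO}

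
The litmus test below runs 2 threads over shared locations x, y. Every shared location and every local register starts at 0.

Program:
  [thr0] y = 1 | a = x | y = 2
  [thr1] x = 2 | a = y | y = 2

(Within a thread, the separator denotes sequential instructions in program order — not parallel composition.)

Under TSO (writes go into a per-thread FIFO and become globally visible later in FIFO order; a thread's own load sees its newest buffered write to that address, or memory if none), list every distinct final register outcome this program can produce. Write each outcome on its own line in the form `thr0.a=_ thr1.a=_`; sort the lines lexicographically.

thr0.a=0 thr1.a=0
thr0.a=0 thr1.a=1
thr0.a=0 thr1.a=2
thr0.a=2 thr1.a=0
thr0.a=2 thr1.a=1
thr0.a=2 thr1.a=2

outcome vector order: (thr0.a,thr1.a)
|TSO outcomes| = 6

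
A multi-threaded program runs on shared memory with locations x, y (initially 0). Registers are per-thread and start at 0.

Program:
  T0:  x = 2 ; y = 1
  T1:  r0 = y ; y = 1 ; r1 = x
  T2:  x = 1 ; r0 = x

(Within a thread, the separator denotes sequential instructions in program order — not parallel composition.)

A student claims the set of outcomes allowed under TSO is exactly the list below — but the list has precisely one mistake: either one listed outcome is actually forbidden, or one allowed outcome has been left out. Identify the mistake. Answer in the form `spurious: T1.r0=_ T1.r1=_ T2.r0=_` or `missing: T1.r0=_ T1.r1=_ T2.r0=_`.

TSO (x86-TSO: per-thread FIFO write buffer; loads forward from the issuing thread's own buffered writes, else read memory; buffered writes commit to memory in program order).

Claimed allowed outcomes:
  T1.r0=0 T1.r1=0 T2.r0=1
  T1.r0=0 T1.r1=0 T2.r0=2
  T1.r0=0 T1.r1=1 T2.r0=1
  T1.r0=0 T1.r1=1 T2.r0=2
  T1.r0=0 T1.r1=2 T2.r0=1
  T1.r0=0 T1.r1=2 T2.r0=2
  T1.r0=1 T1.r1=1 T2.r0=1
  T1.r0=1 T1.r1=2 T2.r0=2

outcome vector order: (T1.r0,T1.r1,T2.r0)
TSO: 9 outcomes — {(0,0,1); (0,0,2); (0,1,1); (0,1,2); (0,2,1); (0,2,2); (1,1,1); (1,2,1); (1,2,2)}
TSO∖claimed = {(1,2,1)}

missing: T1.r0=1 T1.r1=2 T2.r0=1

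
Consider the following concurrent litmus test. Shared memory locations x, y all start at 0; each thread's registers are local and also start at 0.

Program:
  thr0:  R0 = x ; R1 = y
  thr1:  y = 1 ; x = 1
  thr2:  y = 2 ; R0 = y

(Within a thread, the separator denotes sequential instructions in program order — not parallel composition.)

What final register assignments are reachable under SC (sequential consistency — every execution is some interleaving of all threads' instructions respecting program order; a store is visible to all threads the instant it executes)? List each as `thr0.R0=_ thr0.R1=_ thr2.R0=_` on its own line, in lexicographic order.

outcome vector order: (thr0.R0,thr0.R1,thr2.R0)
|SC outcomes| = 9

thr0.R0=0 thr0.R1=0 thr2.R0=1
thr0.R0=0 thr0.R1=0 thr2.R0=2
thr0.R0=0 thr0.R1=1 thr2.R0=1
thr0.R0=0 thr0.R1=1 thr2.R0=2
thr0.R0=0 thr0.R1=2 thr2.R0=1
thr0.R0=0 thr0.R1=2 thr2.R0=2
thr0.R0=1 thr0.R1=1 thr2.R0=1
thr0.R0=1 thr0.R1=1 thr2.R0=2
thr0.R0=1 thr0.R1=2 thr2.R0=2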